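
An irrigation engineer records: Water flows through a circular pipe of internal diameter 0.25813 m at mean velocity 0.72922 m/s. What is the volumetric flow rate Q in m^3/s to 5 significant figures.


Approach: apply the continuity equation for pipe flow, Q = A * v with A = pi*(D/2)^2.
A = pi*(0.25813/2)^2 = 0.05233194 m^2
Q = 0.05233194 * 0.72922 = 0.038161 m^3/s
Therefore the volumetric flow rate Q = 0.038161 m^3/s.


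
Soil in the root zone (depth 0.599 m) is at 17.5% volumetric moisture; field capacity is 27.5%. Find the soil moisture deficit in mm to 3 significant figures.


Approach: apply the soil moisture deficit relation, SMD = (FC - theta)/100 * depth * 1000.
SMD = (27.5 - 17.5)/100 * 0.599 * 1000 = 59.9 mm
Therefore the soil moisture deficit = 59.9 mm.


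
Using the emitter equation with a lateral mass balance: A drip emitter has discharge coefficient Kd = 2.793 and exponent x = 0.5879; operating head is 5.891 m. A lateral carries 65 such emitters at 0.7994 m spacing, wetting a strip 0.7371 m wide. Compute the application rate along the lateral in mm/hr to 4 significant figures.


Approach: apply the emitter equation with a lateral mass balance, q = Kd*h^x; Q = n*q; rate = Q/(n*spacing*width).
Step 1 — single emitter flow (q = Kd*h^x):
  q = 2.793 * 5.891^0.5879 = 7.92255 L/hr
Step 2 — total lateral flow: Q = 65 * 7.92255 = 514.966 L/hr
Step 3 — wetted area: A = 65 * 0.7994 * 0.7371 = 38.3005 m^2
Step 4 — application rate: Q/A = 514.966/38.3005 = 13.45 mm/hr
Therefore the application rate along the lateral = 13.45 mm/hr.


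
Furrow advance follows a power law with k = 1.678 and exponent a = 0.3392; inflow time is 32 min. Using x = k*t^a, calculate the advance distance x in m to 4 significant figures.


x = 1.678 * 32^0.3392 = 5.437 m
Therefore the advance distance x = 5.437 m.


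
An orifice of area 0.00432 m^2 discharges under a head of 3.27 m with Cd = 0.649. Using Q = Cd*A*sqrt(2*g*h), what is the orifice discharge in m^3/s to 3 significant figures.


Q = 0.649 * 0.00432 * sqrt(2*9.81*3.27) = 0.0225 m^3/s
Therefore the orifice discharge = 0.0225 m^3/s.


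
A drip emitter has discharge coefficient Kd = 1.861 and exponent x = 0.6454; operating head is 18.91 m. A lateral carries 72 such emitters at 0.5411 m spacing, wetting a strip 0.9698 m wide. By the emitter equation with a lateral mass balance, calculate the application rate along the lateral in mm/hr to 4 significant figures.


Approach: apply the emitter equation with a lateral mass balance, q = Kd*h^x; Q = n*q; rate = Q/(n*spacing*width).
Step 1 — single emitter flow (q = Kd*h^x):
  q = 1.861 * 18.91^0.6454 = 12.4086 L/hr
Step 2 — total lateral flow: Q = 72 * 12.4086 = 893.420 L/hr
Step 3 — wetted area: A = 72 * 0.5411 * 0.9698 = 37.7826 m^2
Step 4 — application rate: Q/A = 893.420/37.7826 = 23.65 mm/hr
Therefore the application rate along the lateral = 23.65 mm/hr.


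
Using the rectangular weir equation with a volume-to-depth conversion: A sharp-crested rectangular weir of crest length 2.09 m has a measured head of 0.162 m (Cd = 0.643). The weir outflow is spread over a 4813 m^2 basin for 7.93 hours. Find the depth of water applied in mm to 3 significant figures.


Approach: apply the rectangular weir equation with a volume-to-depth conversion, Q = (2/3)*Cd*L*sqrt(2g)*H^1.5; d = Q*t/A * 1000.
Step 1 — weir discharge:
  Q = (2/3)*0.643*2.09*sqrt(2*9.81)*0.162^1.5 = 0.25875 m^3/s
Step 2 — volume: V = 0.25875 * 7.93*3600 = 7386.9 m^3
Step 3 — depth: d = V/A * 1000 = 7386.9/4813 * 1000 = 1530 mm
Therefore the depth of water applied = 1530 mm.


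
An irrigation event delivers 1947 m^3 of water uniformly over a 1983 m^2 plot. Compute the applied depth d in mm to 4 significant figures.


Approach: apply depth from volume over area, d = (V/A)*1000.
d = (1947 / 1983) * 1000 = 981.8 mm
Therefore the applied depth d = 981.8 mm.


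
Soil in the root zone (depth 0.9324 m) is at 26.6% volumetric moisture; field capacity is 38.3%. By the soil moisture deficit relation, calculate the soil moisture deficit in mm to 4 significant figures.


Approach: apply the soil moisture deficit relation, SMD = (FC - theta)/100 * depth * 1000.
SMD = (38.3 - 26.6)/100 * 0.9324 * 1000 = 109.1 mm
Therefore the soil moisture deficit = 109.1 mm.


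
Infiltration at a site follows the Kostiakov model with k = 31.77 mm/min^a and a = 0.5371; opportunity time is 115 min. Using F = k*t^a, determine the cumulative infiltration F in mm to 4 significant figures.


F = 31.77 * 115^0.5371 = 406.3 mm
Therefore the cumulative infiltration F = 406.3 mm.


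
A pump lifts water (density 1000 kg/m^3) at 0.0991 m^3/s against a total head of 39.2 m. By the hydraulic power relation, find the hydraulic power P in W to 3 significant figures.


Approach: apply the hydraulic power relation, P = rho*g*Q*H.
P = 1000 * 9.81 * 0.0991 * 39.2 = 38100 W
Therefore the hydraulic power P = 38100 W.


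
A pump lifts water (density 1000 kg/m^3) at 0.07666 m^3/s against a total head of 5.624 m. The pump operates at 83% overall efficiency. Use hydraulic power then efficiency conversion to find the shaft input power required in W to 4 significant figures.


Approach: apply hydraulic power then efficiency conversion, P = rho*g*Q*H; P_in = P/eta.
Step 1 — hydraulic power (P = rho*g*Q*H):
  P = 1000 * 9.81 * 0.07666 * 5.624 = 4229.44 W
Step 2 — input power: P_in = P/eta = 4229.44 / 0.83 = 5096 W
Therefore the shaft input power required = 5096 W.


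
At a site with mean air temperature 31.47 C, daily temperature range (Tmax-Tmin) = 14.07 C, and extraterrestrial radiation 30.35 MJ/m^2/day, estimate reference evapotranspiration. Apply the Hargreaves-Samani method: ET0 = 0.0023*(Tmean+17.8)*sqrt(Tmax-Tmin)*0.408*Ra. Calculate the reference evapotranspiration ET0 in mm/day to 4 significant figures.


ET0 = 0.0023*(31.47+17.8)*sqrt(14.07)*0.408*30.35 = 5.264 mm/day
Therefore the reference evapotranspiration ET0 = 5.264 mm/day.


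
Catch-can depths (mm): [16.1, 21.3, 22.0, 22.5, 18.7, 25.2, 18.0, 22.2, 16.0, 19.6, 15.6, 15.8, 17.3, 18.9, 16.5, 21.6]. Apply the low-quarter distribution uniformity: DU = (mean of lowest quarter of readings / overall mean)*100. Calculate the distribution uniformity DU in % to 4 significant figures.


sorted lowest 4 of 16: [15.6, 15.8, 16.0, 16.1] -> mean = 15.8750 mm
overall mean = 19.2063 mm
DU = (15.8750/19.2063)*100 = 82.66 %
Therefore the distribution uniformity DU = 82.66 %.


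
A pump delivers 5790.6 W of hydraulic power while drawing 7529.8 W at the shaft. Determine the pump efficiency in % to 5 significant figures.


Approach: apply the efficiency ratio, eta = (P_out/P_in)*100.
eta = (5790.6 / 7529.8) * 100 = 76.902 %
Therefore the pump efficiency = 76.902 %.


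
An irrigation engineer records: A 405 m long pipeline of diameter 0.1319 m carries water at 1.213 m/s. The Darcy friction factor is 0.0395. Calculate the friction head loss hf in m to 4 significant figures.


Approach: apply the Darcy-Weisbach equation, hf = f*(L/D)*(v^2/(2g)).
hf = 0.0395 * (405/0.1319) * (1.213^2 / (2*9.81))
hf = 9.096 m
Therefore the friction head loss hf = 9.096 m.


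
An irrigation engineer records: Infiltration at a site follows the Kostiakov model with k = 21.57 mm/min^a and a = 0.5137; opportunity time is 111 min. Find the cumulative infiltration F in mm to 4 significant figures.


Approach: apply the Kostiakov infiltration equation, F = k*t^a.
F = 21.57 * 111^0.5137 = 242.4 mm
Therefore the cumulative infiltration F = 242.4 mm.


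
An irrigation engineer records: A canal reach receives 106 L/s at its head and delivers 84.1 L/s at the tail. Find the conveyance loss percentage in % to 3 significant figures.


Approach: apply the conveyance loss ratio, loss% = ((Q_head - Q_tail)/Q_head)*100.
loss = ((106 - 84.1)/106)*100 = 20.7 %
Therefore the conveyance loss percentage = 20.7 %.


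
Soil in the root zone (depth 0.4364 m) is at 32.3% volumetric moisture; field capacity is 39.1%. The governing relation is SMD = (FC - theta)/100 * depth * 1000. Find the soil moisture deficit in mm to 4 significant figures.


SMD = (39.1 - 32.3)/100 * 0.4364 * 1000 = 29.68 mm
Therefore the soil moisture deficit = 29.68 mm.


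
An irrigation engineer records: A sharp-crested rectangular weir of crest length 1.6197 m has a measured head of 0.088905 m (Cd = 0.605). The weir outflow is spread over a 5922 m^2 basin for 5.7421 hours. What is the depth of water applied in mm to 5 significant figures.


Approach: apply the rectangular weir equation with a volume-to-depth conversion, Q = (2/3)*Cd*L*sqrt(2g)*H^1.5; d = Q*t/A * 1000.
Step 1 — weir discharge:
  Q = (2/3)*0.605*1.6197*sqrt(2*9.81)*0.088905^1.5 = 0.07670744 m^3/s
Step 2 — volume: V = 0.07670744 * 5.7421*3600 = 1585.662 m^3
Step 3 — depth: d = V/A * 1000 = 1585.662/5922 * 1000 = 267.76 mm
Therefore the depth of water applied = 267.76 mm.


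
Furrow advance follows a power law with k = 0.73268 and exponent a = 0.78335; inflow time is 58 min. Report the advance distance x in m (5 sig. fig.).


Approach: apply the power-law advance function, x = k*t^a.
x = 0.73268 * 58^0.78335 = 17.632 m
Therefore the advance distance x = 17.632 m.


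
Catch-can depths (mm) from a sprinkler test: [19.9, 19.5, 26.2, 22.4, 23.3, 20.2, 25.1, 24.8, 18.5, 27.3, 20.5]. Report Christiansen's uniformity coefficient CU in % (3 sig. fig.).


Approach: apply Christiansen's uniformity coefficient, CU = (1 - mean_abs_deviation/mean)*100.
mean = 22.518 mm
mean |d_i - mean| = 2.5653 mm
CU = (1 - 2.5653/22.518)*100 = 88.6 %
Therefore Christiansen's uniformity coefficient CU = 88.6 %.


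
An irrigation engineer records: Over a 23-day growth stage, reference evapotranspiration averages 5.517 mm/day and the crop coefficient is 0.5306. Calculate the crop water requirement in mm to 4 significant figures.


Approach: apply the crop water requirement relation, CWR = ET0 * Kc * days.
CWR = 5.517 * 0.5306 * 23 = 67.33 mm
Therefore the crop water requirement = 67.33 mm.


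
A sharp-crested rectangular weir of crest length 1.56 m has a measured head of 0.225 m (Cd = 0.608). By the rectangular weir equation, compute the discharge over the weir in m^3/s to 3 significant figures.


Approach: apply the rectangular weir equation, Q = (2/3)*Cd*L*sqrt(2g)*H^1.5.
Q = (2/3)*0.608*1.56*sqrt(2*9.81)*0.225^1.5 = 0.299 m^3/s
Therefore the discharge over the weir = 0.299 m^3/s.


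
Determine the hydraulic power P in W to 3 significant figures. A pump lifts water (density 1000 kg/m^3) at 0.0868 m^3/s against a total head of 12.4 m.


Approach: apply the hydraulic power relation, P = rho*g*Q*H.
P = 1000 * 9.81 * 0.0868 * 12.4 = 10600 W
Therefore the hydraulic power P = 10600 W.


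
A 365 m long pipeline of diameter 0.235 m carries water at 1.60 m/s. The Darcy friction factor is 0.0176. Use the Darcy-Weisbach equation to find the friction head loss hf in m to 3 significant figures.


Approach: apply the Darcy-Weisbach equation, hf = f*(L/D)*(v^2/(2g)).
hf = 0.0176 * (365/0.235) * (1.60^2 / (2*9.81))
hf = 3.57 m
Therefore the friction head loss hf = 3.57 m.


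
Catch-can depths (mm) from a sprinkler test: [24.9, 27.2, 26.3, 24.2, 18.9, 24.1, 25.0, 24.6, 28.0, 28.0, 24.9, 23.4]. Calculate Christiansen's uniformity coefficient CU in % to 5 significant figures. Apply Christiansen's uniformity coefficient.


Approach: apply Christiansen's uniformity coefficient, CU = (1 - mean_abs_deviation/mean)*100.
mean = 24.95833 mm
mean |d_i - mean| = 1.618056 mm
CU = (1 - 1.618056/24.95833)*100 = 93.517 %
Therefore Christiansen's uniformity coefficient CU = 93.517 %.


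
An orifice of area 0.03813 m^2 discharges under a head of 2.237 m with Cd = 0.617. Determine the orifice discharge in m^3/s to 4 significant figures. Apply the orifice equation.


Approach: apply the orifice equation, Q = Cd*A*sqrt(2*g*h).
Q = 0.617 * 0.03813 * sqrt(2*9.81*2.237) = 0.1559 m^3/s
Therefore the orifice discharge = 0.1559 m^3/s.


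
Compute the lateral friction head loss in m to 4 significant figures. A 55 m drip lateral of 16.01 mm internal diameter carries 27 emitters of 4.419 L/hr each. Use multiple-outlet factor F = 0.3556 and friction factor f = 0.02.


Approach: apply Darcy-Weisbach with the multiple-outlet F-factor, Q = n*q/(3600*1000) m^3/s; v = Q/A; hf = F*f*(L/D)*(v^2/(2g)).
Q = 27*4.419/(3600*1000) = 3.31425e-05 m^3/s
A = pi*(16.01e-3/2)^2 = 2.01313e-04 m^2, so v = Q/A = 0.164631 m/s
hf = 0.3556*0.02*(55/0.01601)*(0.164631^2/(2*9.81)) = 0.03375 m
Therefore the lateral friction head loss = 0.03375 m.


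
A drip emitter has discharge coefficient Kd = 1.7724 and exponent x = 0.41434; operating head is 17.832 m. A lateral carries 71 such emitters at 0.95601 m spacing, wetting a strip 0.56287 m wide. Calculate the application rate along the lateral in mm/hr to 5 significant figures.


Approach: apply the emitter equation with a lateral mass balance, q = Kd*h^x; Q = n*q; rate = Q/(n*spacing*width).
Step 1 — single emitter flow (q = Kd*h^x):
  q = 1.7724 * 17.832^0.41434 = 5.847685 L/hr
Step 2 — total lateral flow: Q = 71 * 5.847685 = 415.1856 L/hr
Step 3 — wetted area: A = 71 * 0.95601 * 0.56287 = 38.20576 m^2
Step 4 — application rate: Q/A = 415.1856/38.20576 = 10.867 mm/hr
Therefore the application rate along the lateral = 10.867 mm/hr.


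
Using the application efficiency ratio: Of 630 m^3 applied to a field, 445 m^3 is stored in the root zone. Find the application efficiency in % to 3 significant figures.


Approach: apply the application efficiency ratio, Ea = (stored/applied)*100.
Ea = (445/630)*100 = 70.6 %
Therefore the application efficiency = 70.6 %.


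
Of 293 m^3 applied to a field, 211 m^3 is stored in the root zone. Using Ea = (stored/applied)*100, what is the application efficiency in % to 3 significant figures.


Ea = (211/293)*100 = 72.0 %
Therefore the application efficiency = 72.0 %.


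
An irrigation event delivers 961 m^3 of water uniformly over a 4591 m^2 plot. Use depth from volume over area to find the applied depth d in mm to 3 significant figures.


Approach: apply depth from volume over area, d = (V/A)*1000.
d = (961 / 4591) * 1000 = 209 mm
Therefore the applied depth d = 209 mm.


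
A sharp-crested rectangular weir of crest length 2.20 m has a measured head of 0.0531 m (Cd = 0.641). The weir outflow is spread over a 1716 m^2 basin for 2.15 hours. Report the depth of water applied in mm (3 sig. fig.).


Approach: apply the rectangular weir equation with a volume-to-depth conversion, Q = (2/3)*Cd*L*sqrt(2g)*H^1.5; d = Q*t/A * 1000.
Step 1 — weir discharge:
  Q = (2/3)*0.641*2.20*sqrt(2*9.81)*0.0531^1.5 = 0.050954 m^3/s
Step 2 — volume: V = 0.050954 * 2.15*3600 = 394.39 m^3
Step 3 — depth: d = V/A * 1000 = 394.39/1716 * 1000 = 230 mm
Therefore the depth of water applied = 230 mm.


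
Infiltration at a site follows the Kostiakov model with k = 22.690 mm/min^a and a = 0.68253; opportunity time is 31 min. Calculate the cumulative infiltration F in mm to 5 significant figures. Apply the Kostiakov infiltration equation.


Approach: apply the Kostiakov infiltration equation, F = k*t^a.
F = 22.690 * 31^0.68253 = 236.45 mm
Therefore the cumulative infiltration F = 236.45 mm.


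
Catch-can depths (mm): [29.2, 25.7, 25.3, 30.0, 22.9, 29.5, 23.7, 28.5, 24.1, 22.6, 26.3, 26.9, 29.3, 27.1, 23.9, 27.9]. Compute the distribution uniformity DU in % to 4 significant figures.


Approach: apply the low-quarter distribution uniformity, DU = (mean of lowest quarter of readings / overall mean)*100.
sorted lowest 4 of 16: [22.6, 22.9, 23.7, 23.9] -> mean = 23.2750 mm
overall mean = 26.4312 mm
DU = (23.2750/26.4312)*100 = 88.06 %
Therefore the distribution uniformity DU = 88.06 %.


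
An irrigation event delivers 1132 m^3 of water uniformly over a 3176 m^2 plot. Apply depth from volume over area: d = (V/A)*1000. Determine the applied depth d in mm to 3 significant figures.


d = (1132 / 3176) * 1000 = 356 mm
Therefore the applied depth d = 356 mm.


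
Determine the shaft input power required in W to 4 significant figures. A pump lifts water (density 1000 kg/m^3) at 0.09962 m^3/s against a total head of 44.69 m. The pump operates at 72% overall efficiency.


Approach: apply hydraulic power then efficiency conversion, P = rho*g*Q*H; P_in = P/eta.
Step 1 — hydraulic power (P = rho*g*Q*H):
  P = 1000 * 9.81 * 0.09962 * 44.69 = 43674.3 W
Step 2 — input power: P_in = P/eta = 43674.3 / 0.72 = 60660 W
Therefore the shaft input power required = 60660 W.


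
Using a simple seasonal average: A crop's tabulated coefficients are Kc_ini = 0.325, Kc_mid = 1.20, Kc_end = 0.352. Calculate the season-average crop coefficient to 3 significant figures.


Approach: apply a simple seasonal average, Kc_avg = (Kc_ini + Kc_mid + Kc_end)/3.
Kc_avg = (0.325 + 1.20 + 0.352)/3 = 0.626
Therefore the season-average crop coefficient = 0.626.


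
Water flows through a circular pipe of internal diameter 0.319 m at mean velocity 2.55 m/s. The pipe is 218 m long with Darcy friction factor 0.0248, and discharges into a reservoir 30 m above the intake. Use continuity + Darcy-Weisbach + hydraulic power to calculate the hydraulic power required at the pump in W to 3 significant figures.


Approach: apply continuity + Darcy-Weisbach + hydraulic power, Q = A*v; hf = f*(L/D)*(v^2/(2g)); H = static + hf; P = rho*g*Q*H.
Step 1 — flow rate (continuity, Q = A*v):
  A = pi*(0.319/2)^2 = 0.079923 m^2
  Q = 0.079923 * 2.55 = 0.20380 m^3/s
Step 2 — friction head loss (Darcy-Weisbach):
  hf = 0.0248 * (218/0.319) * (2.55^2 / (2*9.81))
  hf = 5.6169 m
Step 3 — total head: H = 30 + 5.6169 = 35.617 m
Step 4 — hydraulic power (P = rho*g*Q*H):
  P = 1000 * 9.81 * 0.20380 * 35.617 = 71200 W
Therefore the hydraulic power required at the pump = 71200 W.


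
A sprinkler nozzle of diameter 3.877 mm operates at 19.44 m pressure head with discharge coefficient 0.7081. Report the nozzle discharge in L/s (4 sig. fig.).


Approach: apply the orifice equation, Q = Cd*A*sqrt(2*g*h), A = pi*(d/2)^2.
A = pi*(3.877e-3/2)^2 = 1.18054e-05 m^2
Q = 0.7081 * 1.18054e-05 * sqrt(2*9.81*19.44) * 1000 = 0.1633 L/s
Therefore the nozzle discharge = 0.1633 L/s.


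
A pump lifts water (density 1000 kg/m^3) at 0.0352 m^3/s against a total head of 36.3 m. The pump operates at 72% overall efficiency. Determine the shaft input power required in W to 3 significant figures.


Approach: apply hydraulic power then efficiency conversion, P = rho*g*Q*H; P_in = P/eta.
Step 1 — hydraulic power (P = rho*g*Q*H):
  P = 1000 * 9.81 * 0.0352 * 36.3 = 12535 W
Step 2 — input power: P_in = P/eta = 12535 / 0.72 = 17400 W
Therefore the shaft input power required = 17400 W.


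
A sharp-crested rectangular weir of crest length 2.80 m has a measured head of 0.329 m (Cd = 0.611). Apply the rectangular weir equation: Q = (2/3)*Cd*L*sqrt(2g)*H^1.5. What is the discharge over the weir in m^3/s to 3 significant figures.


Q = (2/3)*0.611*2.80*sqrt(2*9.81)*0.329^1.5 = 0.953 m^3/s
Therefore the discharge over the weir = 0.953 m^3/s.


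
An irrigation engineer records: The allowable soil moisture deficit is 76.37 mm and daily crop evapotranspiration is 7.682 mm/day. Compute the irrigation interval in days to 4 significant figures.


Approach: apply the irrigation interval relation, interval = SMD / ETc.
interval = 76.37 / 7.682 = 9.941 days
Therefore the irrigation interval = 9.941 days.


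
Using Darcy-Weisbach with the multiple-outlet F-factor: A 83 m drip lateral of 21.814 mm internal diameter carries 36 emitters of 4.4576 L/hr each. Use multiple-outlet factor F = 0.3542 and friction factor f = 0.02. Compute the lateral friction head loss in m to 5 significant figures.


Approach: apply Darcy-Weisbach with the multiple-outlet F-factor, Q = n*q/(3600*1000) m^3/s; v = Q/A; hf = F*f*(L/D)*(v^2/(2g)).
Q = 36*4.4576/(3600*1000) = 4.457600e-05 m^3/s
A = pi*(21.814e-3/2)^2 = 3.737322e-04 m^2, so v = Q/A = 0.1192726 m/s
hf = 0.3542*0.02*(83/0.021814)*(0.1192726^2/(2*9.81)) = 0.019544 m
Therefore the lateral friction head loss = 0.019544 m.


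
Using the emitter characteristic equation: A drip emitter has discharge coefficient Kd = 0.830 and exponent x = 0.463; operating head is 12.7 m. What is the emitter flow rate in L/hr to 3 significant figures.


Approach: apply the emitter characteristic equation, q = Kd * h^x.
q = 0.830 * 12.7^0.463 = 2.69 L/hr
Therefore the emitter flow rate = 2.69 L/hr.


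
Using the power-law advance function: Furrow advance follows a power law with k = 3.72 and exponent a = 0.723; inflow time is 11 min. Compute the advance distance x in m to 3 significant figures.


Approach: apply the power-law advance function, x = k*t^a.
x = 3.72 * 11^0.723 = 21.1 m
Therefore the advance distance x = 21.1 m.


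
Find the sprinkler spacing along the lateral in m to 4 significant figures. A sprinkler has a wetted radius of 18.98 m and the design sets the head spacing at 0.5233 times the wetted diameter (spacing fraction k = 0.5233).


Approach: apply the sprinkler spacing rule (spacing as a fraction of wetted diameter), S = k*(2*R).
S = 0.5233 * (2 * 18.98) = 19.86 m
Therefore the sprinkler spacing along the lateral = 19.86 m.


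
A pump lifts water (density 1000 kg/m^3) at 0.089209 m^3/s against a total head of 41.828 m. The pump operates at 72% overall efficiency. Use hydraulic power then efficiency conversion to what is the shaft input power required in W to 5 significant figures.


Approach: apply hydraulic power then efficiency conversion, P = rho*g*Q*H; P_in = P/eta.
Step 1 — hydraulic power (P = rho*g*Q*H):
  P = 1000 * 9.81 * 0.089209 * 41.828 = 36605.37 W
Step 2 — input power: P_in = P/eta = 36605.37 / 0.72 = 50841 W
Therefore the shaft input power required = 50841 W.


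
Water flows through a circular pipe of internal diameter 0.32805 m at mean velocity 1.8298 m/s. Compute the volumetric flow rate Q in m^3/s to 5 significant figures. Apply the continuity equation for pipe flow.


Approach: apply the continuity equation for pipe flow, Q = A * v with A = pi*(D/2)^2.
A = pi*(0.32805/2)^2 = 0.08452204 m^2
Q = 0.08452204 * 1.8298 = 0.15466 m^3/s
Therefore the volumetric flow rate Q = 0.15466 m^3/s.


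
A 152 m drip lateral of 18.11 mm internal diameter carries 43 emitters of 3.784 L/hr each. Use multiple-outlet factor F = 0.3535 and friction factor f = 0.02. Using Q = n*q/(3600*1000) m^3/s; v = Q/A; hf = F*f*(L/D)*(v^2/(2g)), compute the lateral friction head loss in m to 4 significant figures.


Q = 43*3.784/(3600*1000) = 4.51978e-05 m^3/s
A = pi*(18.11e-3/2)^2 = 2.57589e-04 m^2, so v = Q/A = 0.175465 m/s
hf = 0.3535*0.02*(152/0.01811)*(0.175465^2/(2*9.81)) = 0.09312 m
Therefore the lateral friction head loss = 0.09312 m.


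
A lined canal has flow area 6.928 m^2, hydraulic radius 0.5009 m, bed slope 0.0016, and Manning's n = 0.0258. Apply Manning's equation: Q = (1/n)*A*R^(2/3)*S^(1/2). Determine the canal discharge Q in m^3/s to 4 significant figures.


Q = (1/0.0258) * 6.928 * 0.5009^(2/3) * 0.0016^(1/2) = 6.775 m^3/s
Therefore the canal discharge Q = 6.775 m^3/s.


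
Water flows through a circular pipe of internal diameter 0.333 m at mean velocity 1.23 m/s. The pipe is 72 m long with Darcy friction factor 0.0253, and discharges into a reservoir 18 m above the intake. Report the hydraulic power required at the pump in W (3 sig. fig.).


Approach: apply continuity + Darcy-Weisbach + hydraulic power, Q = A*v; hf = f*(L/D)*(v^2/(2g)); H = static + hf; P = rho*g*Q*H.
Step 1 — flow rate (continuity, Q = A*v):
  A = pi*(0.333/2)^2 = 0.087092 m^2
  Q = 0.087092 * 1.23 = 0.10712 m^3/s
Step 2 — friction head loss (Darcy-Weisbach):
  hf = 0.0253 * (72/0.333) * (1.23^2 / (2*9.81))
  hf = 0.42181 m
Step 3 — total head: H = 18 + 0.42181 = 18.422 m
Step 4 — hydraulic power (P = rho*g*Q*H):
  P = 1000 * 9.81 * 0.10712 * 18.422 = 19400 W
Therefore the hydraulic power required at the pump = 19400 W.


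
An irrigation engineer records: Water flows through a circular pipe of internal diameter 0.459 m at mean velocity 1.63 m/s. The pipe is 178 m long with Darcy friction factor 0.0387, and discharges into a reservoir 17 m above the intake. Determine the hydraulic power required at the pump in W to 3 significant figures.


Approach: apply continuity + Darcy-Weisbach + hydraulic power, Q = A*v; hf = f*(L/D)*(v^2/(2g)); H = static + hf; P = rho*g*Q*H.
Step 1 — flow rate (continuity, Q = A*v):
  A = pi*(0.459/2)^2 = 0.16547 m^2
  Q = 0.16547 * 1.63 = 0.26971 m^3/s
Step 2 — friction head loss (Darcy-Weisbach):
  hf = 0.0387 * (178/0.459) * (1.63^2 / (2*9.81))
  hf = 2.0323 m
Step 3 — total head: H = 17 + 2.0323 = 19.032 m
Step 4 — hydraulic power (P = rho*g*Q*H):
  P = 1000 * 9.81 * 0.26971 * 19.032 = 50400 W
Therefore the hydraulic power required at the pump = 50400 W.


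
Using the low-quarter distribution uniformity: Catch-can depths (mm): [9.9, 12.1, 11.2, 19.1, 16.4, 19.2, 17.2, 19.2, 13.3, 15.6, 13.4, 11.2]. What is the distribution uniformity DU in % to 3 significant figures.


Approach: apply the low-quarter distribution uniformity, DU = (mean of lowest quarter of readings / overall mean)*100.
sorted lowest 3 of 12: [9.9, 11.2, 11.2] -> mean = 10.767 mm
overall mean = 14.817 mm
DU = (10.767/14.817)*100 = 72.7 %
Therefore the distribution uniformity DU = 72.7 %.


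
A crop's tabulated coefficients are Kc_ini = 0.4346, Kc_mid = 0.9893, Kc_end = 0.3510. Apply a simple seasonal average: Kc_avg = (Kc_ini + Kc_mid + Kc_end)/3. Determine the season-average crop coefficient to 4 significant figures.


Kc_avg = (0.4346 + 0.9893 + 0.3510)/3 = 0.5916
Therefore the season-average crop coefficient = 0.5916.


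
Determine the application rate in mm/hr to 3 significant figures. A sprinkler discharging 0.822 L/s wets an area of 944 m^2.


Approach: apply the application rate relation, rate = (Q/A)*3600.
rate = (0.822 / 944) * 3600 = 3.13 mm/hr
Therefore the application rate = 3.13 mm/hr.


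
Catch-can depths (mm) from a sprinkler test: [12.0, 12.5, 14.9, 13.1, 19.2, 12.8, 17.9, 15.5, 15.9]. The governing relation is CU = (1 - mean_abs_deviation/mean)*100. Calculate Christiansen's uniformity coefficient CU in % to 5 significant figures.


mean = 14.86667 mm
mean |d_i - mean| = 2.014815 mm
CU = (1 - 2.014815/14.86667)*100 = 86.447 %
Therefore Christiansen's uniformity coefficient CU = 86.447 %.


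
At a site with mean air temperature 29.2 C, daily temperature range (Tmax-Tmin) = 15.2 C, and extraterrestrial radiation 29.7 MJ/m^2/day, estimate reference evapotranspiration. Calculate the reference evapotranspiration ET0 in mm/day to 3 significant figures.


Approach: apply the Hargreaves-Samani method, ET0 = 0.0023*(Tmean+17.8)*sqrt(Tmax-Tmin)*0.408*Ra.
ET0 = 0.0023*(29.2+17.8)*sqrt(15.2)*0.408*29.7 = 5.11 mm/day
Therefore the reference evapotranspiration ET0 = 5.11 mm/day.


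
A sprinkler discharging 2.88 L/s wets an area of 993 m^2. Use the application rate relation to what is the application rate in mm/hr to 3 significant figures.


Approach: apply the application rate relation, rate = (Q/A)*3600.
rate = (2.88 / 993) * 3600 = 10.4 mm/hr
Therefore the application rate = 10.4 mm/hr.


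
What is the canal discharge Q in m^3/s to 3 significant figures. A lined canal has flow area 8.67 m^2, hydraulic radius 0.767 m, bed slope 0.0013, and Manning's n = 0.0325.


Approach: apply Manning's equation, Q = (1/n)*A*R^(2/3)*S^(1/2).
Q = (1/0.0325) * 8.67 * 0.767^(2/3) * 0.0013^(1/2) = 8.06 m^3/s
Therefore the canal discharge Q = 8.06 m^3/s.


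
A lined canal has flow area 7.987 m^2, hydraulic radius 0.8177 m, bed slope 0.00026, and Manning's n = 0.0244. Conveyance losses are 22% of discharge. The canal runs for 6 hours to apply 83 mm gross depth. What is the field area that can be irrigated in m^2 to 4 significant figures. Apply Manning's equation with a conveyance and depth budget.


Approach: apply Manning's equation with a conveyance and depth budget, Q = (1/n)*A*R^(2/3)*S^(1/2); Q_field = Q*(1-loss); Area = Q_field*t/(d/1000).
Step 1 — canal discharge (Manning's equation):
  Q = (1/0.0244) * 7.987 * 0.8177^(2/3) * 0.00026^(1/2) = 4.61541 m^3/s
Step 2 — delivered flow: Q_field = 4.61541*(1 - 22/100) = 3.60002 m^3/s
Step 3 — volume delivered: V = 3.60002 * 6*3600 = 77760.4 m^3
Step 4 — area served: A = V / (depth/1000) = 77760.4 / 0.083 = 936900 m^2
Therefore the field area that can be irrigated = 936900 m^2.


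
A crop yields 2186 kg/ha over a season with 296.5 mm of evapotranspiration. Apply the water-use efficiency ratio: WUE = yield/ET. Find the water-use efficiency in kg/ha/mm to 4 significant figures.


WUE = 2186 / 296.5 = 7.373 kg/ha/mm
Therefore the water-use efficiency = 7.373 kg/ha/mm.


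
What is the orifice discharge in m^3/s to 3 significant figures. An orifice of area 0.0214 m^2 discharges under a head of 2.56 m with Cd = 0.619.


Approach: apply the orifice equation, Q = Cd*A*sqrt(2*g*h).
Q = 0.619 * 0.0214 * sqrt(2*9.81*2.56) = 0.0939 m^3/s
Therefore the orifice discharge = 0.0939 m^3/s.


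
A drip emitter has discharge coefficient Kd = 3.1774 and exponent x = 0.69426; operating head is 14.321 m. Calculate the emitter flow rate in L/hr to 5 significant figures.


Approach: apply the emitter characteristic equation, q = Kd * h^x.
q = 3.1774 * 14.321^0.69426 = 20.166 L/hr
Therefore the emitter flow rate = 20.166 L/hr.


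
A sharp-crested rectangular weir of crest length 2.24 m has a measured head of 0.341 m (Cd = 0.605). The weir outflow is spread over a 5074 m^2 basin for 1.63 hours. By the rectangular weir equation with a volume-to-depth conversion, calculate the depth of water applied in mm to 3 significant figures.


Approach: apply the rectangular weir equation with a volume-to-depth conversion, Q = (2/3)*Cd*L*sqrt(2g)*H^1.5; d = Q*t/A * 1000.
Step 1 — weir discharge:
  Q = (2/3)*0.605*2.24*sqrt(2*9.81)*0.341^1.5 = 0.79688 m^3/s
Step 2 — volume: V = 0.79688 * 1.63*3600 = 4676.1 m^3
Step 3 — depth: d = V/A * 1000 = 4676.1/5074 * 1000 = 922 mm
Therefore the depth of water applied = 922 mm.


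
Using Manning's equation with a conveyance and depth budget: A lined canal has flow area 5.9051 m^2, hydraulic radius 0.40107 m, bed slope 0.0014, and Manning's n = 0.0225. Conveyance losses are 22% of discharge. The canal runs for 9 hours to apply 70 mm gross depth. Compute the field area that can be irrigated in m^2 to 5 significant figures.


Approach: apply Manning's equation with a conveyance and depth budget, Q = (1/n)*A*R^(2/3)*S^(1/2); Q_field = Q*(1-loss); Area = Q_field*t/(d/1000).
Step 1 — canal discharge (Manning's equation):
  Q = (1/0.0225) * 5.9051 * 0.40107^(2/3) * 0.0014^(1/2) = 5.340586 m^3/s
Step 2 — delivered flow: Q_field = 5.340586*(1 - 22/100) = 4.165657 m^3/s
Step 3 — volume delivered: V = 4.165657 * 9*3600 = 134967.3 m^3
Step 4 — area served: A = V / (depth/1000) = 134967.3 / 0.07 = 1928100 m^2
Therefore the field area that can be irrigated = 1928100 m^2.


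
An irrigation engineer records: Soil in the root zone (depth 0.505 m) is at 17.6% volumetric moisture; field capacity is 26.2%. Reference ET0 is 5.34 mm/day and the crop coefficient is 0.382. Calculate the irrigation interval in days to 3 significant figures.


Approach: apply soil-water budget scheduling, SMD = (FC-theta)/100*depth*1000; ETc = ET0*Kc; interval = SMD/ETc.
Step 1 — soil moisture deficit:
  SMD = (26.2 - 17.6)/100 * 0.505 * 1000 = 43.430 mm
Step 2 — daily crop ET (ETc = ET0*Kc):
  ETc = 5.34 * 0.382 = 2.0399 mm/day
Step 3 — irrigation interval (SMD/ETc):
  interval = 43.430 / 2.0399 = 21.3 days
Therefore the irrigation interval = 21.3 days.


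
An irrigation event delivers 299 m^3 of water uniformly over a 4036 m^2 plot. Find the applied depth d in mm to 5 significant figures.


Approach: apply depth from volume over area, d = (V/A)*1000.
d = (299 / 4036) * 1000 = 74.083 mm
Therefore the applied depth d = 74.083 mm.


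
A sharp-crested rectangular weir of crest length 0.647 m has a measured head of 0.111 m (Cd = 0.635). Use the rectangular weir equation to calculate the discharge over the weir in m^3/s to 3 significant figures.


Approach: apply the rectangular weir equation, Q = (2/3)*Cd*L*sqrt(2g)*H^1.5.
Q = (2/3)*0.635*0.647*sqrt(2*9.81)*0.111^1.5 = 0.0449 m^3/s
Therefore the discharge over the weir = 0.0449 m^3/s.


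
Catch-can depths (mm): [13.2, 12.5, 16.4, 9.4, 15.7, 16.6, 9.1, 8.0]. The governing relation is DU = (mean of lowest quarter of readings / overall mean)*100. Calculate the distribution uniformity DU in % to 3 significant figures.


sorted lowest 2 of 8: [8.0, 9.1] -> mean = 8.5500 mm
overall mean = 12.613 mm
DU = (8.5500/12.613)*100 = 67.8 %
Therefore the distribution uniformity DU = 67.8 %.


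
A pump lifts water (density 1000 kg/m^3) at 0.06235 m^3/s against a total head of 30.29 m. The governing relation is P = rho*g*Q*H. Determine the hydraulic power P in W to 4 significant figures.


P = 1000 * 9.81 * 0.06235 * 30.29 = 18530 W
Therefore the hydraulic power P = 18530 W.


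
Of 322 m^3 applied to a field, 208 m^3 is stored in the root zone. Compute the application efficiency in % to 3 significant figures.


Approach: apply the application efficiency ratio, Ea = (stored/applied)*100.
Ea = (208/322)*100 = 64.6 %
Therefore the application efficiency = 64.6 %.


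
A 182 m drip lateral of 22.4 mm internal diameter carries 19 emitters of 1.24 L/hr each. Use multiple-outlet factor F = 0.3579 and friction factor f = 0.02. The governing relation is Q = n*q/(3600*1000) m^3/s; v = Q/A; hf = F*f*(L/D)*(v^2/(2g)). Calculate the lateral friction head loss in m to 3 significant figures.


Q = 19*1.24/(3600*1000) = 6.5444e-06 m^3/s
A = pi*(22.4e-3/2)^2 = 3.9408e-04 m^2, so v = Q/A = 0.016607 m/s
hf = 0.3579*0.02*(182/0.0224)*(0.016607^2/(2*9.81)) = 0.000818 m
Therefore the lateral friction head loss = 0.000818 m.


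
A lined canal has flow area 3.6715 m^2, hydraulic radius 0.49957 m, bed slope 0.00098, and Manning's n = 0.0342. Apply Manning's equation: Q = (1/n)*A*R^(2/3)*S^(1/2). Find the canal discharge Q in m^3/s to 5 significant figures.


Q = (1/0.0342) * 3.6715 * 0.49957^(2/3) * 0.00098^(1/2) = 2.1159 m^3/s
Therefore the canal discharge Q = 2.1159 m^3/s.


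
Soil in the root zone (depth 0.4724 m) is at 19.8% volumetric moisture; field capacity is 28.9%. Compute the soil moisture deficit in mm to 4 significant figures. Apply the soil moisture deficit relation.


Approach: apply the soil moisture deficit relation, SMD = (FC - theta)/100 * depth * 1000.
SMD = (28.9 - 19.8)/100 * 0.4724 * 1000 = 42.99 mm
Therefore the soil moisture deficit = 42.99 mm.


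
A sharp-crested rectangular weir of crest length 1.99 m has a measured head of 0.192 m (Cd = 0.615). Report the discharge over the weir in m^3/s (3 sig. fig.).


Approach: apply the rectangular weir equation, Q = (2/3)*Cd*L*sqrt(2g)*H^1.5.
Q = (2/3)*0.615*1.99*sqrt(2*9.81)*0.192^1.5 = 0.304 m^3/s
Therefore the discharge over the weir = 0.304 m^3/s.


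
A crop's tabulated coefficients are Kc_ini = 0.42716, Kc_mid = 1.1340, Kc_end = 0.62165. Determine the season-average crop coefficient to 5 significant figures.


Approach: apply a simple seasonal average, Kc_avg = (Kc_ini + Kc_mid + Kc_end)/3.
Kc_avg = (0.42716 + 1.1340 + 0.62165)/3 = 0.72760
Therefore the season-average crop coefficient = 0.72760.


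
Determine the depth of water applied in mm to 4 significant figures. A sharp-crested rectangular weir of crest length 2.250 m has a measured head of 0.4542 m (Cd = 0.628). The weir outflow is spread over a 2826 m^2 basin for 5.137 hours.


Approach: apply the rectangular weir equation with a volume-to-depth conversion, Q = (2/3)*Cd*L*sqrt(2g)*H^1.5; d = Q*t/A * 1000.
Step 1 — weir discharge:
  Q = (2/3)*0.628*2.250*sqrt(2*9.81)*0.4542^1.5 = 1.27724 m^3/s
Step 2 — volume: V = 1.27724 * 5.137*3600 = 23620.2 m^3
Step 3 — depth: d = V/A * 1000 = 23620.2/2826 * 1000 = 8358 mm
Therefore the depth of water applied = 8358 mm.


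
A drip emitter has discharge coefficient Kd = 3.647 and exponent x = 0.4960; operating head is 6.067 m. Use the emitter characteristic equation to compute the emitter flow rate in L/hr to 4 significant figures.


Approach: apply the emitter characteristic equation, q = Kd * h^x.
q = 3.647 * 6.067^0.4960 = 8.918 L/hr
Therefore the emitter flow rate = 8.918 L/hr.


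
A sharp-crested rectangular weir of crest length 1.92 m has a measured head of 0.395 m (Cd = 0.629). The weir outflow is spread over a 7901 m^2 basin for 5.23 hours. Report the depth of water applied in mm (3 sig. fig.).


Approach: apply the rectangular weir equation with a volume-to-depth conversion, Q = (2/3)*Cd*L*sqrt(2g)*H^1.5; d = Q*t/A * 1000.
Step 1 — weir discharge:
  Q = (2/3)*0.629*1.92*sqrt(2*9.81)*0.395^1.5 = 0.88533 m^3/s
Step 2 — volume: V = 0.88533 * 5.23*3600 = 16669 m^3
Step 3 — depth: d = V/A * 1000 = 16669/7901 * 1000 = 2110 mm
Therefore the depth of water applied = 2110 mm.


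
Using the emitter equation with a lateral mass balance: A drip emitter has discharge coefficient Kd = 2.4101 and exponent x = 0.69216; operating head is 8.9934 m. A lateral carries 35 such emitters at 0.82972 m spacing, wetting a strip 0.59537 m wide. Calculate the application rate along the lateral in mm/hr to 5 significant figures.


Approach: apply the emitter equation with a lateral mass balance, q = Kd*h^x; Q = n*q; rate = Q/(n*spacing*width).
Step 1 — single emitter flow (q = Kd*h^x):
  q = 2.4101 * 8.9934^0.69216 = 11.02308 L/hr
Step 2 — total lateral flow: Q = 35 * 11.02308 = 385.8079 L/hr
Step 3 — wetted area: A = 35 * 0.82972 * 0.59537 = 17.28966 m^2
Step 4 — application rate: Q/A = 385.8079/17.28966 = 22.314 mm/hr
Therefore the application rate along the lateral = 22.314 mm/hr.


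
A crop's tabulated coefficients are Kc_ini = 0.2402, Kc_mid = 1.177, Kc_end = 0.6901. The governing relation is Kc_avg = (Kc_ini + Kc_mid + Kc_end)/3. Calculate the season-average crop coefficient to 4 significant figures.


Kc_avg = (0.2402 + 1.177 + 0.6901)/3 = 0.7024
Therefore the season-average crop coefficient = 0.7024.


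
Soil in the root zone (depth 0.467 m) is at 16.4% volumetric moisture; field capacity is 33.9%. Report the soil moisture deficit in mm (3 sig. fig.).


Approach: apply the soil moisture deficit relation, SMD = (FC - theta)/100 * depth * 1000.
SMD = (33.9 - 16.4)/100 * 0.467 * 1000 = 81.7 mm
Therefore the soil moisture deficit = 81.7 mm.


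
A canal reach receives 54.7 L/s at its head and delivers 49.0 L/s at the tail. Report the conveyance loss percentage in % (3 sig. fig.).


Approach: apply the conveyance loss ratio, loss% = ((Q_head - Q_tail)/Q_head)*100.
loss = ((54.7 - 49.0)/54.7)*100 = 10.4 %
Therefore the conveyance loss percentage = 10.4 %.


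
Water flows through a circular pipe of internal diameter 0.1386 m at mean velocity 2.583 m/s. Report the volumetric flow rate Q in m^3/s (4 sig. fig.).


Approach: apply the continuity equation for pipe flow, Q = A * v with A = pi*(D/2)^2.
A = pi*(0.1386/2)^2 = 0.0150875 m^2
Q = 0.0150875 * 2.583 = 0.03897 m^3/s
Therefore the volumetric flow rate Q = 0.03897 m^3/s.


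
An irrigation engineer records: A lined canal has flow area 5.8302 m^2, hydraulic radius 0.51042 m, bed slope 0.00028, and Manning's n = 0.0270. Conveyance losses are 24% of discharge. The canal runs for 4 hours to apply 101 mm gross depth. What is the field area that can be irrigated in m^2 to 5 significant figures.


Approach: apply Manning's equation with a conveyance and depth budget, Q = (1/n)*A*R^(2/3)*S^(1/2); Q_field = Q*(1-loss); Area = Q_field*t/(d/1000).
Step 1 — canal discharge (Manning's equation):
  Q = (1/0.0270) * 5.8302 * 0.51042^(2/3) * 0.00028^(1/2) = 2.307724 m^3/s
Step 2 — delivered flow: Q_field = 2.307724*(1 - 24/100) = 1.753870 m^3/s
Step 3 — volume delivered: V = 1.753870 * 4*3600 = 25255.73 m^3
Step 4 — area served: A = V / (depth/1000) = 25255.73 / 0.101 = 250060 m^2
Therefore the field area that can be irrigated = 250060 m^2.
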